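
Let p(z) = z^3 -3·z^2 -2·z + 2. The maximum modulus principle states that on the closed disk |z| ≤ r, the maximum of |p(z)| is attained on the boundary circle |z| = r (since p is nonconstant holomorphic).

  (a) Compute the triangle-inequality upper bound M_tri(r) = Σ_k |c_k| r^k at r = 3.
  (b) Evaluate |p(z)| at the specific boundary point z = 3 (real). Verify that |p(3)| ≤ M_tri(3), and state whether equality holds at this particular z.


Coefficients: c_0 = 2, c_1 = -2, c_2 = -3, c_3 = 1. Radius r = 3.
Part (a). Triangle bound: M_tri(r) = Σ_k |c_k| r^k
  = |2|·3^0 + |-2|·3^1 + |-3|·3^2 + |1|·3^3
  = 2 + 6 + 27 + 27 = 62.
This bounds M(r) := max_{|z|=r} |p(z)| from above; equality holds iff all terms c_k z^k can be made to align in phase at a single z on |z|=r.
Part (b). At z = 3 (real, on the circle |z| = r):
  p(3) = (2)·3^0 + (-2)·3^1 + (-3)·3^2 + (1)·3^3 = -4.
  |p(3)| = 4.
Check: |p(3)| = 4 ≤ 62 = M_tri(3). ✓ Equality does not hold at z = 3 (the coefficients have mixed signs, so the terms do not all align in phase there).

M_tri(3) = 62; |p(3)| = 4; equality at z=3: no.


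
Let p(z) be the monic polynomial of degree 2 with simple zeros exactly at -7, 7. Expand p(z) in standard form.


The polynomial is p(z) = ∏_{α ∈ S} (z − α), where S = {-7, 7}.
Expanding the product yields: p(z) = z^2 -49.
The resulting polynomial has degree 2 and real coefficients as required.

p(z) = z^2 -49.


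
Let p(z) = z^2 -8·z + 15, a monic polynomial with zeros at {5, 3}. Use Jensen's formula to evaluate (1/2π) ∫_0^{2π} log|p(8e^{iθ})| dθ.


Zeros: 3, 5; r = 8.
Inside |z| < r: 3, 5. Outside (|z| ≥ r): ∅.
p(0) = 15, so log|p(0)| = log(15) = 2.7081.
Apply Jensen: I(r) = log|p(0)| + Σ_k log(r/|z_k|), summed over zeros inside |z| < r.
  log(r/|z_k|) for z_k = 5: log(8/5) = 0.4700
  log(r/|z_k|) for z_k = 3: log(8/3) = 0.9808
Sum over inside zeros: 1.4508.
I(r) = log|p(0)| + (inside sum) = 2.7081 + 1.4508 = 4.1589.
Closed form (all zeros inside, monic): I(r) = n·log(r) = 2·log(8) = 4.1589. ✓

I(r) ≈ 4.1589.


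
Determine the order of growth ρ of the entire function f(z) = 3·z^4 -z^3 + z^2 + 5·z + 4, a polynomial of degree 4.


|f(z)| ≤ Σ|c_k|·r^k = O(r^4) as r → ∞. Polynomial growth is O(e^{r^ε}) for every ε > 0 (since r^4/e^{r^ε} → 0), so ρ ≤ ε for all ε > 0, i.e. ρ = 0. Every nonconstant polynomial has order 0.
Therefore ρ = 0.

Order ρ = 0.


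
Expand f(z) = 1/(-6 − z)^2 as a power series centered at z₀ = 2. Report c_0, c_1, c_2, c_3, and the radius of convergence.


Let w = z − z₀, so z = z₀ + w.
Then -6 − z = -6 − (z₀ + w) = (-6 − z₀) − w = -8 − w.
f(z) = 1/(-8 − w)^2 = (1/(-8)^2) · (1 − w/(-8))^{−2}.
By the binomial series (1−u)^{−2} = Σ_{n≥0} C(n+1, 1) u^n for |u|<1, with u = w/(-8):
  c_n = C(n+1, 1) / (-8)^(n+2).
  c_0 = 1/(-8)^2 = 1/64.
  c_1 = 2/(-8)^3 = -1/256.
  c_2 = 3/(-8)^4 = 3/4096.
  c_3 = 4/(-8)^5 = -1/8192.
The series is valid for |w/d| < 1, i.e. |z − z₀| < |d|.
Radius of convergence: R = |-6 − z₀| = |-8| = 8 (distance from z₀ to the singularity z = -6).

c_0 = 1/64, c_1 = -1/256, c_2 = 3/4096, c_3 = -1/8192; R = 8.


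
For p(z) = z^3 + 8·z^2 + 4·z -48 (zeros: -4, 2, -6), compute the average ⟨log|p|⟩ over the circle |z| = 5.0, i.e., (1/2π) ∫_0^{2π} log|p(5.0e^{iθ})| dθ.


Zeros: -6, -4, 2; r = 5.0.
Inside |z| < r: -4, 2. Outside (|z| ≥ r): -6.
p(0) = -48, so log|p(0)| = log(48) = 3.8712.
Apply Jensen: I(r) = log|p(0)| + Σ_k log(r/|z_k|), summed over zeros inside |z| < r.
  log(r/|z_k|) for z_k = -4: log(5.0/4) = 0.2231
  log(r/|z_k|) for z_k = 2: log(5.0/2) = 0.9163
  Outside zeros (-6) contribute nothing to the Jensen sum.
Sum over inside zeros: 1.1394.
I(r) = log|p(0)| + (inside sum) = 3.8712 + 1.1394 = 5.0106.
Note: since some zeros are outside |z| ≤ r, the simplified n·log(r) form does NOT apply — only the inside zeros contribute.

I(r) ≈ 5.0106.


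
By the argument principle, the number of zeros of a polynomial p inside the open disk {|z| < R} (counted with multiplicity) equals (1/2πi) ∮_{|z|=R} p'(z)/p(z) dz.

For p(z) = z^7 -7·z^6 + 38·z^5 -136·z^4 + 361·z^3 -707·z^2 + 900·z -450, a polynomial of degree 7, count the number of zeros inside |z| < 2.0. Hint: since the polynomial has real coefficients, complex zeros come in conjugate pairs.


The zeros of p are: (2 + 1i), (2 - 1i), (0 + 3i), (0 - 3i), 1, (1 + 3i), (1 - 3i).
Their magnitudes are: 2.236, 2.236, 3, 3, 1, 3.162, 3.162.
Zeros with |z| < R = 2.0: 1.
Count = 1.
By the argument principle, (1/2πi) ∮_{|z|=R} p'(z)/p(z) dz equals exactly this count.

Number of zeros inside |z| < 2.0: 1.


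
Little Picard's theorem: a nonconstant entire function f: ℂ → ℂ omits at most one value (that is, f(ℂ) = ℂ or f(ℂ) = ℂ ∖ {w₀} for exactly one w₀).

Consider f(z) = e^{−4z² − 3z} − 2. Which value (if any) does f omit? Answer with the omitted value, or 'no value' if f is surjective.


Little Picard bounds the complement of f(ℂ) to at most one point.
The exponent g(z) = −4z² − 3z is a nonconstant polynomial, hence surjective onto ℂ. So e^{g(z)} takes every value in {e^w : w ∈ ℂ} = ℂ ∖ {0}. Adding -2 shifts the range to ℂ ∖ {-2}. f omits exactly -2.

Omitted value: -2.


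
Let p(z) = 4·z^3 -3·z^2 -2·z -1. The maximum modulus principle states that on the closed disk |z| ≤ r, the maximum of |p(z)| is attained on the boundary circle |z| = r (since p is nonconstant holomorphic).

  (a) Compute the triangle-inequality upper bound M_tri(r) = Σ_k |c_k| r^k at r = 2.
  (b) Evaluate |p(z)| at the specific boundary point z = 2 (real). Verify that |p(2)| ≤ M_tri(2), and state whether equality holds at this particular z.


Coefficients: c_0 = -1, c_1 = -2, c_2 = -3, c_3 = 4. Radius r = 2.
Part (a). Triangle bound: M_tri(r) = Σ_k |c_k| r^k
  = |-1|·2^0 + |-2|·2^1 + |-3|·2^2 + |4|·2^3
  = 1 + 4 + 12 + 32 = 49.
This bounds M(r) := max_{|z|=r} |p(z)| from above; equality holds iff all terms c_k z^k can be made to align in phase at a single z on |z|=r.
Part (b). At z = 2 (real, on the circle |z| = r):
  p(2) = (-1)·2^0 + (-2)·2^1 + (-3)·2^2 + (4)·2^3 = 15.
  |p(2)| = 15.
Check: |p(2)| = 15 ≤ 49 = M_tri(2). ✓ Equality does not hold at z = 2 (the coefficients have mixed signs, so the terms do not all align in phase there).

M_tri(2) = 49; |p(2)| = 15; equality at z=2: no.


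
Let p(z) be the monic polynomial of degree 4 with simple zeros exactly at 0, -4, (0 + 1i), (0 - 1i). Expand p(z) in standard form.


The polynomial is p(z) = ∏_{α ∈ S} (z − α), where S = {0, -4, (0 + 1i), (0 - 1i)}.
Expanding the product yields: p(z) = z^4 + 4·z^3 + z^2 + 4·z.
Note conjugate pairs combine to real quadratics: (z − (0+1i))(z − (0−1i)) = z² + 1.
The resulting polynomial has degree 4 and real coefficients as required.

p(z) = z^4 + 4·z^3 + z^2 + 4·z.


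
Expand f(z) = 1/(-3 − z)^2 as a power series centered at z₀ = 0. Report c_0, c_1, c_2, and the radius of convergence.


Let w = z − z₀, so z = z₀ + w.
Then -3 − z = -3 − (z₀ + w) = (-3 − z₀) − w = -3 − w.
f(z) = 1/(-3 − w)^2 = (1/(-3)^2) · (1 − w/(-3))^{−2}.
By the binomial series (1−u)^{−2} = Σ_{n≥0} C(n+1, 1) u^n for |u|<1, with u = w/(-3):
  c_n = C(n+1, 1) / (-3)^(n+2).
  c_0 = 1/(-3)^2 = 1/9.
  c_1 = 2/(-3)^3 = -2/27.
  c_2 = 3/(-3)^4 = 1/27.
The series is valid for |w/d| < 1, i.e. |z − z₀| < |d|.
Radius of convergence: R = |-3 − z₀| = |-3| = 3 (distance from z₀ to the singularity z = -3).

c_0 = 1/9, c_1 = -2/27, c_2 = 1/27; R = 3.


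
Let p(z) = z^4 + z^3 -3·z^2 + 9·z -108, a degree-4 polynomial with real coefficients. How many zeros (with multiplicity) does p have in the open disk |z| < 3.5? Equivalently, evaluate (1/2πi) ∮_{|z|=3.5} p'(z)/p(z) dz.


The zeros of p are: 3, (0 + 3i), (0 - 3i), -4.
Their magnitudes are: 3, 3, 3, 4.
Zeros with |z| < R = 3.5: 3, (0 + 3i), (0 - 3i).
Count = 3.
By the argument principle, (1/2πi) ∮_{|z|=R} p'(z)/p(z) dz equals exactly this count.

Number of zeros inside |z| < 3.5: 3.


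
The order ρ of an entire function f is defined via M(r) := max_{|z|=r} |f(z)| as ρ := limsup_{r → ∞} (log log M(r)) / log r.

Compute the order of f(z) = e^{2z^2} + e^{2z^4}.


Each summand is entire of order 2 and 4 respectively (as in the single-exponential case). The order of a sum is at most the max of the orders, so ρ ≤ 4. For the lower bound: on |z|=r choose arg z so that 2z^4 is real positive; then |e^{2z^4}| = e^{2r^4} while |e^{2z^2}| ≤ e^{2r^2} = o(e^{2r^4}). So |f| ≥ e^{2r^4}(1 − o(1)) and ρ ≥ 4. Hence ρ = max(2, 4) = 4.
Therefore ρ = 4.

Order ρ = 4.


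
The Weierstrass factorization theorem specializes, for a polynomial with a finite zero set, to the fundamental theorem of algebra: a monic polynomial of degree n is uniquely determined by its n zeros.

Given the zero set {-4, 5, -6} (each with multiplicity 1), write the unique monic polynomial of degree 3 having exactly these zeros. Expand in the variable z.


The polynomial is p(z) = ∏_{α ∈ S} (z − α), where S = {-4, 5, -6}.
Expanding the product yields: p(z) = z^3 + 5·z^2 -26·z -120.
The resulting polynomial has degree 3 and real coefficients as required.

p(z) = z^3 + 5·z^2 -26·z -120.


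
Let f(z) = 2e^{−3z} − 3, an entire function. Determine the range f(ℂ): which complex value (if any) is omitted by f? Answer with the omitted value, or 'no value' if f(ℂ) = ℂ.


Little Picard bounds the complement of f(ℂ) to at most one point.
e^{−3z} is never zero on ℂ, so 2·e^{−3z} takes every value in ℂ ∖ {0}. Adding -3 shifts the range to ℂ ∖ {-3}. Thus f omits exactly the value -3.

Omitted value: -3.


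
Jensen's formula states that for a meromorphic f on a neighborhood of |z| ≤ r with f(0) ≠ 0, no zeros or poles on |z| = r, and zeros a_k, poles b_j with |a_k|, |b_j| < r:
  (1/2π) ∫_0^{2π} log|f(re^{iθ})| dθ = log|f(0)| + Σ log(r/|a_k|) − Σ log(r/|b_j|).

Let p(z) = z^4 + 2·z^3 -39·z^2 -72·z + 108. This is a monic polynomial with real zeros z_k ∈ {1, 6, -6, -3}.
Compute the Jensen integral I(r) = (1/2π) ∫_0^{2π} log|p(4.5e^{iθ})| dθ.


Zeros: -6, -3, 1, 6; r = 4.5.
Inside |z| < r: -3, 1. Outside (|z| ≥ r): -6, 6.
p(0) = 108, so log|p(0)| = log(108) = 4.6821.
Apply Jensen: I(r) = log|p(0)| + Σ_k log(r/|z_k|), summed over zeros inside |z| < r.
  log(r/|z_k|) for z_k = 1: log(4.5/1) = 1.5041
  log(r/|z_k|) for z_k = -3: log(4.5/3) = 0.4055
  Outside zeros (-6, 6) contribute nothing to the Jensen sum.
Sum over inside zeros: 1.9095.
I(r) = log|p(0)| + (inside sum) = 4.6821 + 1.9095 = 6.5917.
Note: since some zeros are outside |z| ≤ r, the simplified n·log(r) form does NOT apply — only the inside zeros contribute.

I(r) ≈ 6.5917.


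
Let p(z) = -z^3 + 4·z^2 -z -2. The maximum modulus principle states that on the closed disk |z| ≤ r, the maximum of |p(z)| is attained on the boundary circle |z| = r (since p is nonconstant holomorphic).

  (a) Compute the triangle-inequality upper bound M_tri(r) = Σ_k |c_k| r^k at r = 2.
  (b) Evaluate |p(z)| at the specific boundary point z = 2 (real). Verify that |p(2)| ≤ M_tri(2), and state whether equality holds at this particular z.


Coefficients: c_0 = -2, c_1 = -1, c_2 = 4, c_3 = -1. Radius r = 2.
Part (a). Triangle bound: M_tri(r) = Σ_k |c_k| r^k
  = |-2|·2^0 + |-1|·2^1 + |4|·2^2 + |-1|·2^3
  = 2 + 2 + 16 + 8 = 28.
This bounds M(r) := max_{|z|=r} |p(z)| from above; equality holds iff all terms c_k z^k can be made to align in phase at a single z on |z|=r.
Part (b). At z = 2 (real, on the circle |z| = r):
  p(2) = (-2)·2^0 + (-1)·2^1 + (4)·2^2 + (-1)·2^3 = 4.
  |p(2)| = 4.
Check: |p(2)| = 4 ≤ 28 = M_tri(2). ✓ Equality does not hold at z = 2 (the coefficients have mixed signs, so the terms do not all align in phase there).

M_tri(2) = 28; |p(2)| = 4; equality at z=2: no.


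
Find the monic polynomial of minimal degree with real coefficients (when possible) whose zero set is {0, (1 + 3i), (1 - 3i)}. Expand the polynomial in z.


The polynomial is p(z) = ∏_{α ∈ S} (z − α), where S = {0, (1 + 3i), (1 - 3i)}.
Expanding the product yields: p(z) = z^3 -2·z^2 + 10·z.
Note conjugate pairs combine to real quadratics: (z − (1+3i))(z − (1−3i)) = z² − 2z + 10.
The resulting polynomial has degree 3 and real coefficients as required.

p(z) = z^3 -2·z^2 + 10·z.


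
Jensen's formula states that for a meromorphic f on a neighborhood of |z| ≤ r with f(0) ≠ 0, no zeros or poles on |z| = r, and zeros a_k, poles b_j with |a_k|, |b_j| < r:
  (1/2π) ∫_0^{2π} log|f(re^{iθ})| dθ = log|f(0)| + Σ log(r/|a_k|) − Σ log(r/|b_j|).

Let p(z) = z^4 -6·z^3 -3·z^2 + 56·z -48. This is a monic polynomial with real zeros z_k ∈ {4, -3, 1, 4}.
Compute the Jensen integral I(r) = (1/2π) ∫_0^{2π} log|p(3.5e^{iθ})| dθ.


Zeros: -3, 1, 4, 4; r = 3.5.
Inside |z| < r: -3, 1. Outside (|z| ≥ r): 4, 4.
p(0) = -48, so log|p(0)| = log(48) = 3.8712.
Apply Jensen: I(r) = log|p(0)| + Σ_k log(r/|z_k|), summed over zeros inside |z| < r.
  log(r/|z_k|) for z_k = -3: log(3.5/3) = 0.1542
  log(r/|z_k|) for z_k = 1: log(3.5/1) = 1.2528
  Outside zeros (4, 4) contribute nothing to the Jensen sum.
Sum over inside zeros: 1.4069.
I(r) = log|p(0)| + (inside sum) = 3.8712 + 1.4069 = 5.2781.
Note: since some zeros are outside |z| ≤ r, the simplified n·log(r) form does NOT apply — only the inside zeros contribute.

I(r) ≈ 5.2781.


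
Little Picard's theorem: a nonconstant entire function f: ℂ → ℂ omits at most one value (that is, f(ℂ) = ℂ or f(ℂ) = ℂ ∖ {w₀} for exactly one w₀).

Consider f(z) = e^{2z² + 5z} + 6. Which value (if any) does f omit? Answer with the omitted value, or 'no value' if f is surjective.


Little Picard bounds the complement of f(ℂ) to at most one point.
The exponent g(z) = 2z² + 5z is a nonconstant polynomial, hence surjective onto ℂ. So e^{g(z)} takes every value in {e^w : w ∈ ℂ} = ℂ ∖ {0}. Adding 6 shifts the range to ℂ ∖ {6}. f omits exactly 6.

Omitted value: 6.


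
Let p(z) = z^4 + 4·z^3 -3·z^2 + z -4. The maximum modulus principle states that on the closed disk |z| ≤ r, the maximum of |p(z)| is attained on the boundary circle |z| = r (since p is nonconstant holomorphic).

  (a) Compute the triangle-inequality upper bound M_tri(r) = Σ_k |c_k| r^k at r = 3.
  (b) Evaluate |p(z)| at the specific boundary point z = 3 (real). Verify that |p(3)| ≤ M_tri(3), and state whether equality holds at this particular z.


Coefficients: c_0 = -4, c_1 = 1, c_2 = -3, c_3 = 4, c_4 = 1. Radius r = 3.
Part (a). Triangle bound: M_tri(r) = Σ_k |c_k| r^k
  = |-4|·3^0 + |1|·3^1 + |-3|·3^2 + |4|·3^3 + |1|·3^4
  = 4 + 3 + 27 + 108 + 81 = 223.
This bounds M(r) := max_{|z|=r} |p(z)| from above; equality holds iff all terms c_k z^k can be made to align in phase at a single z on |z|=r.
Part (b). At z = 3 (real, on the circle |z| = r):
  p(3) = (-4)·3^0 + (1)·3^1 + (-3)·3^2 + (4)·3^3 + (1)·3^4 = 161.
  |p(3)| = 161.
Check: |p(3)| = 161 ≤ 223 = M_tri(3). ✓ Equality does not hold at z = 3 (the coefficients have mixed signs, so the terms do not all align in phase there).

M_tri(3) = 223; |p(3)| = 161; equality at z=3: no.


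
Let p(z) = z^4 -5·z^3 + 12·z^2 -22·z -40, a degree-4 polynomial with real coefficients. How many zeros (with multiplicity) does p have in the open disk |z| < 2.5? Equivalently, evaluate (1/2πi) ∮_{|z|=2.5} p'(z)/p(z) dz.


The zeros of p are: (1 + 3i), (1 - 3i), 4, -1.
Their magnitudes are: 3.162, 3.162, 4, 1.
Zeros with |z| < R = 2.5: -1.
Count = 1.
By the argument principle, (1/2πi) ∮_{|z|=R} p'(z)/p(z) dz equals exactly this count.

Number of zeros inside |z| < 2.5: 1.


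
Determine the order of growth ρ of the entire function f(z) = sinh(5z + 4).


sinh(w) is a linear combination of e^{iw} and e^{−iw} (or e^w, e^{−w} in the hyperbolic case), so |sinh(w)| ≤ e^{|w|}. With w = 5z + 4, |w| ≤ 5|z| + 4 = 5r + 4 on |z| = r, giving M(r) ≤ e^{5r + 4}, so ρ ≤ 1. On a suitable ray (z = it for sin/cos; z = t for sinh/cosh, t real → ∞), |sinh(5z + 4)| grows like e^{5|t|}/2, so ρ ≥ 1. Hence ρ = 1.
Therefore ρ = 1.

Order ρ = 1.


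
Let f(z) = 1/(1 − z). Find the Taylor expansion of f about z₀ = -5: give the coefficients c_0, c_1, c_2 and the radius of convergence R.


Let w = z − z₀, so z = z₀ + w.
Then 1 − z = 1 − (z₀ + w) = (1 − z₀) − w = 6 − w.
f(z) = 1/(6 − w) = (1/(6)) · 1/(1 − w/(6)) = Σ_{n≥0} w^n / (6)^(n+1).
So c_n = 1/(6)^(n+1):
  c_0 = 1/(6)^1 = 1/6.
  c_1 = 1/(6)^2 = 1/36.
  c_2 = 1/(6)^3 = 1/216.
The series is valid for |w/d| < 1, i.e. |z − z₀| < |d|.
Radius of convergence: R = |1 − z₀| = |6| = 6 (distance from z₀ to the singularity z = 1).

c_0 = 1/6, c_1 = 1/36, c_2 = 1/216; R = 6.


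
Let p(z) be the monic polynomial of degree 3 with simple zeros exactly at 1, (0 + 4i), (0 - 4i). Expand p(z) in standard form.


The polynomial is p(z) = ∏_{α ∈ S} (z − α), where S = {1, (0 + 4i), (0 - 4i)}.
Expanding the product yields: p(z) = z^3 -z^2 + 16·z -16.
Note conjugate pairs combine to real quadratics: (z − (0+4i))(z − (0−4i)) = z² + 16.
The resulting polynomial has degree 3 and real coefficients as required.

p(z) = z^3 -z^2 + 16·z -16.


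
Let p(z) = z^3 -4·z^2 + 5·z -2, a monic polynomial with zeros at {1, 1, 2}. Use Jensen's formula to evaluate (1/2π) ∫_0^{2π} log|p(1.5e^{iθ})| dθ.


Zeros: 1, 1, 2; r = 1.5.
Inside |z| < r: 1, 1. Outside (|z| ≥ r): 2.
p(0) = -2, so log|p(0)| = log(2) = 0.6931.
Apply Jensen: I(r) = log|p(0)| + Σ_k log(r/|z_k|), summed over zeros inside |z| < r.
  log(r/|z_k|) for z_k = 1: log(1.5/1) = 0.4055
  log(r/|z_k|) for z_k = 1: log(1.5/1) = 0.4055
  Outside zeros (2) contribute nothing to the Jensen sum.
Sum over inside zeros: 0.8109.
I(r) = log|p(0)| + (inside sum) = 0.6931 + 0.8109 = 1.5041.
Note: since some zeros are outside |z| ≤ r, the simplified n·log(r) form does NOT apply — only the inside zeros contribute.

I(r) ≈ 1.5041.


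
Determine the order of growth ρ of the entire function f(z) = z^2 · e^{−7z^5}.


M(r) = max_{|z|=r} |1|·|z|^2·|e^{−7z^5}| = 1·r^2 · e^{7r^5} (the factors attain their maxima compatibly on |z|=r). Then log M(r) = log 1 + 2·log r + 7r^5, dominated by the last term, so log log M(r) ~ 5·log r. The polynomial factor 1z^2 contributes only a log r term and does not affect the order. ρ = 5.
Therefore ρ = 5.

Order ρ = 5.


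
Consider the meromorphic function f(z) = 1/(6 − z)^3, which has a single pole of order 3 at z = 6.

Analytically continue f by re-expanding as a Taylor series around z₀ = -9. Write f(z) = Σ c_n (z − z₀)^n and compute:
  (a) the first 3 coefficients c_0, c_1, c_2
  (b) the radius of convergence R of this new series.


Let w = z − z₀, so z = z₀ + w.
Then 6 − z = 6 − (z₀ + w) = (6 − z₀) − w = 15 − w.
f(z) = 1/(15 − w)^3 = (1/(15)^3) · (1 − w/(15))^{−3}.
By the binomial series (1−u)^{−3} = Σ_{n≥0} C(n+2, 2) u^n for |u|<1, with u = w/(15):
  c_n = C(n+2, 2) / (15)^(n+3).
  c_0 = 1/(15)^3 = 1/3375.
  c_1 = 3/(15)^4 = 1/16875.
  c_2 = 6/(15)^5 = 2/253125.
The series is valid for |w/d| < 1, i.e. |z − z₀| < |d|.
Radius of convergence: R = |6 − z₀| = |15| = 15 (distance from z₀ to the singularity z = 6).

c_0 = 1/3375, c_1 = 1/16875, c_2 = 2/253125; R = 15.


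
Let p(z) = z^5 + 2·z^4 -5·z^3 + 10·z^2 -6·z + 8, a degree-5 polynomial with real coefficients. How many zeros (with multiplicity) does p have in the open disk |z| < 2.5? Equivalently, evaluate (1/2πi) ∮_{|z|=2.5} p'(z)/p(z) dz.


The zeros of p are: (1 + 1i), (1 - 1i), (0 + 1i), (0 - 1i), -4.
Their magnitudes are: 1.414, 1.414, 1, 1, 4.
Zeros with |z| < R = 2.5: (1 + 1i), (1 - 1i), (0 + 1i), (0 - 1i).
Count = 4.
By the argument principle, (1/2πi) ∮_{|z|=R} p'(z)/p(z) dz equals exactly this count.

Number of zeros inside |z| < 2.5: 4.


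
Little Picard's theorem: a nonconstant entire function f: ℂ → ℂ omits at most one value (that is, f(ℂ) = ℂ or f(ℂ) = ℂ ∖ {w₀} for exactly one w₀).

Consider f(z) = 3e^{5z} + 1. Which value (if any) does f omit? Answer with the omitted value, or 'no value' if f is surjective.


Little Picard bounds the complement of f(ℂ) to at most one point.
e^{5z} is never zero on ℂ, so 3·e^{5z} takes every value in ℂ ∖ {0}. Adding 1 shifts the range to ℂ ∖ {1}. Thus f omits exactly the value 1.

Omitted value: 1.


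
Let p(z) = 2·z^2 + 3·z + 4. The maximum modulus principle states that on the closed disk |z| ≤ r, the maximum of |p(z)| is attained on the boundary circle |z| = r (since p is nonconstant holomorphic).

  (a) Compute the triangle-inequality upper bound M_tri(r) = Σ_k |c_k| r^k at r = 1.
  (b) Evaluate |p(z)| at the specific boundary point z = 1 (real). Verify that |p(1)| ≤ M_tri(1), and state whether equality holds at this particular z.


Coefficients: c_0 = 4, c_1 = 3, c_2 = 2. Radius r = 1.
Part (a). Triangle bound: M_tri(r) = Σ_k |c_k| r^k
  = |4|·1^0 + |3|·1^1 + |2|·1^2
  = 4 + 3 + 2 = 9.
This bounds M(r) := max_{|z|=r} |p(z)| from above; equality holds iff all terms c_k z^k can be made to align in phase at a single z on |z|=r.
Part (b). At z = 1 (real, on the circle |z| = r):
  p(1) = (4)·1^0 + (3)·1^1 + (2)·1^2 = 9.
  |p(1)| = 9.
Since all nonzero coefficients share the same sign, |p(1)| = 9 = M_tri(1); the triangle bound is attained at z = 1, so in fact M(r) = 9.

M_tri(1) = 9; |p(1)| = 9; equality at z=1: yes.


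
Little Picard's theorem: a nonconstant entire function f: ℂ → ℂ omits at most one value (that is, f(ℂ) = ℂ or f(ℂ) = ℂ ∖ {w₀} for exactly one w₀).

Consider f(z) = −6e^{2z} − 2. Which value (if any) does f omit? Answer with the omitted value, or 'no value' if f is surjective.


Little Picard bounds the complement of f(ℂ) to at most one point.
e^{2z} is never zero on ℂ, so -6·e^{2z} takes every value in ℂ ∖ {0}. Adding -2 shifts the range to ℂ ∖ {-2}. Thus f omits exactly the value -2.

Omitted value: -2.


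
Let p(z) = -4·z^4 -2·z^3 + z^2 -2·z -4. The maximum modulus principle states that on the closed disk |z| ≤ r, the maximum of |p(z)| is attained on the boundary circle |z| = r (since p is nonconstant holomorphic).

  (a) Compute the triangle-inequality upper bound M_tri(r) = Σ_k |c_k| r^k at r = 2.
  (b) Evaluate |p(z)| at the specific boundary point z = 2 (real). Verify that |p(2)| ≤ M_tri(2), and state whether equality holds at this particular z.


Coefficients: c_0 = -4, c_1 = -2, c_2 = 1, c_3 = -2, c_4 = -4. Radius r = 2.
Part (a). Triangle bound: M_tri(r) = Σ_k |c_k| r^k
  = |-4|·2^0 + |-2|·2^1 + |1|·2^2 + |-2|·2^3 + |-4|·2^4
  = 4 + 4 + 4 + 16 + 64 = 92.
This bounds M(r) := max_{|z|=r} |p(z)| from above; equality holds iff all terms c_k z^k can be made to align in phase at a single z on |z|=r.
Part (b). At z = 2 (real, on the circle |z| = r):
  p(2) = (-4)·2^0 + (-2)·2^1 + (1)·2^2 + (-2)·2^3 + (-4)·2^4 = -84.
  |p(2)| = 84.
Check: |p(2)| = 84 ≤ 92 = M_tri(2). ✓ Equality does not hold at z = 2 (the coefficients have mixed signs, so the terms do not all align in phase there).

M_tri(2) = 92; |p(2)| = 84; equality at z=2: no.


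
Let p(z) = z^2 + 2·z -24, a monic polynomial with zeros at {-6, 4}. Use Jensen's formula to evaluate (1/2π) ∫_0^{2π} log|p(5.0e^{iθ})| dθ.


Zeros: -6, 4; r = 5.0.
Inside |z| < r: 4. Outside (|z| ≥ r): -6.
p(0) = -24, so log|p(0)| = log(24) = 3.1781.
Apply Jensen: I(r) = log|p(0)| + Σ_k log(r/|z_k|), summed over zeros inside |z| < r.
  log(r/|z_k|) for z_k = 4: log(5.0/4) = 0.2231
  Outside zeros (-6) contribute nothing to the Jensen sum.
Sum over inside zeros: 0.2231.
I(r) = log|p(0)| + (inside sum) = 3.1781 + 0.2231 = 3.4012.
Note: since some zeros are outside |z| ≤ r, the simplified n·log(r) form does NOT apply — only the inside zeros contribute.

I(r) ≈ 3.4012.


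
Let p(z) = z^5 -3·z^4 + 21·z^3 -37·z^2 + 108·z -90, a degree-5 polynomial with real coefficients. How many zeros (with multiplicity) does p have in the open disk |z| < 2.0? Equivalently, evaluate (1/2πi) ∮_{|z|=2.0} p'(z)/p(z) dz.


The zeros of p are: (0 + 3i), (0 - 3i), 1, (1 + 3i), (1 - 3i).
Their magnitudes are: 3, 3, 1, 3.162, 3.162.
Zeros with |z| < R = 2.0: 1.
Count = 1.
By the argument principle, (1/2πi) ∮_{|z|=R} p'(z)/p(z) dz equals exactly this count.

Number of zeros inside |z| < 2.0: 1.


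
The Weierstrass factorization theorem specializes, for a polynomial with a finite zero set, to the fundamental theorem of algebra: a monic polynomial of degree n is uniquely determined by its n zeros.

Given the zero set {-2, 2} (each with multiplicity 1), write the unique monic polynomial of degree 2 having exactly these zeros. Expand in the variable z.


The polynomial is p(z) = ∏_{α ∈ S} (z − α), where S = {-2, 2}.
Expanding the product yields: p(z) = z^2 -4.
The resulting polynomial has degree 2 and real coefficients as required.

p(z) = z^2 -4.


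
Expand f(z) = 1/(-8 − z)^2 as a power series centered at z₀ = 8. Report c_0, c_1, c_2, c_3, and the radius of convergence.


Let w = z − z₀, so z = z₀ + w.
Then -8 − z = -8 − (z₀ + w) = (-8 − z₀) − w = -16 − w.
f(z) = 1/(-16 − w)^2 = (1/(-16)^2) · (1 − w/(-16))^{−2}.
By the binomial series (1−u)^{−2} = Σ_{n≥0} C(n+1, 1) u^n for |u|<1, with u = w/(-16):
  c_n = C(n+1, 1) / (-16)^(n+2).
  c_0 = 1/(-16)^2 = 1/256.
  c_1 = 2/(-16)^3 = -1/2048.
  c_2 = 3/(-16)^4 = 3/65536.
  c_3 = 4/(-16)^5 = -1/262144.
The series is valid for |w/d| < 1, i.e. |z − z₀| < |d|.
Radius of convergence: R = |-8 − z₀| = |-16| = 16 (distance from z₀ to the singularity z = -8).

c_0 = 1/256, c_1 = -1/2048, c_2 = 3/65536, c_3 = -1/262144; R = 16.


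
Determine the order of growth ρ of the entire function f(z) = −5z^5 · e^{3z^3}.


M(r) = max_{|z|=r} |-5|·|z|^5·|e^{3z^3}| = 5·r^5 · e^{3r^3} (the factors attain their maxima compatibly on |z|=r). Then log M(r) = log 5 + 5·log r + 3r^3, dominated by the last term, so log log M(r) ~ 3·log r. The polynomial factor -5z^5 contributes only a log r term and does not affect the order. ρ = 3.
Therefore ρ = 3.

Order ρ = 3.


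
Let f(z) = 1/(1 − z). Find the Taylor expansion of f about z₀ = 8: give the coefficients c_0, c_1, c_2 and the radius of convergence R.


Let w = z − z₀, so z = z₀ + w.
Then 1 − z = 1 − (z₀ + w) = (1 − z₀) − w = -7 − w.
f(z) = 1/(-7 − w) = (1/(-7)) · 1/(1 − w/(-7)) = Σ_{n≥0} w^n / (-7)^(n+1).
So c_n = 1/(-7)^(n+1):
  c_0 = 1/(-7)^1 = -1/7.
  c_1 = 1/(-7)^2 = 1/49.
  c_2 = 1/(-7)^3 = -1/343.
The series is valid for |w/d| < 1, i.e. |z − z₀| < |d|.
Radius of convergence: R = |1 − z₀| = |-7| = 7 (distance from z₀ to the singularity z = 1).

c_0 = -1/7, c_1 = 1/49, c_2 = -1/343; R = 7.


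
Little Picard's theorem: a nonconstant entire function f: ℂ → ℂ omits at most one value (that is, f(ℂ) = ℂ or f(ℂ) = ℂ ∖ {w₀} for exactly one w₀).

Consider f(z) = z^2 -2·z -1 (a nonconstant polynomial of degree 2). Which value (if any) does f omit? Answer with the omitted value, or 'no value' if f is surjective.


Little Picard bounds the complement of f(ℂ) to at most one point.
For every w ∈ ℂ, the equation p(z) − w = 0 is a nonconstant polynomial in z and hence has at least one root by the fundamental theorem of algebra. So p is surjective onto ℂ, omitting no value.

Omitted value: no value.


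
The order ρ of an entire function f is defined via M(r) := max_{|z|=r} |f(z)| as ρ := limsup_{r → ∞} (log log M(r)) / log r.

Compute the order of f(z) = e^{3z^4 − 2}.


|e^{3z^4 − 2}| = e^{Re(3·z^4) + -2} ≤ e^{3|z|^4 + -2} = e^{3r^4 + -2} on |z| = r, so ρ ≤ 4. Choosing z on |z|=r so that 3·z^4 is real positive (always possible by picking arg z appropriately) gives |f(z)| = e^{3r^4 + -2}, matching the bound. The additive constant -2 does not affect log log M(r) ~ 4·log r. Hence ρ = 4.
Therefore ρ = 4.

Order ρ = 4.


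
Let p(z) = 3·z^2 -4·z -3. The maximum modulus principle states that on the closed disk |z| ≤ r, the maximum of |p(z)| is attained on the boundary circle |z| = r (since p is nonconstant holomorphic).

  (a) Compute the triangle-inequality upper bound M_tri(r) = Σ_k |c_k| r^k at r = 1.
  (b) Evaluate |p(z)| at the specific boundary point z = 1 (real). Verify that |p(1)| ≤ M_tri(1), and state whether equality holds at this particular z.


Coefficients: c_0 = -3, c_1 = -4, c_2 = 3. Radius r = 1.
Part (a). Triangle bound: M_tri(r) = Σ_k |c_k| r^k
  = |-3|·1^0 + |-4|·1^1 + |3|·1^2
  = 3 + 4 + 3 = 10.
This bounds M(r) := max_{|z|=r} |p(z)| from above; equality holds iff all terms c_k z^k can be made to align in phase at a single z on |z|=r.
Part (b). At z = 1 (real, on the circle |z| = r):
  p(1) = (-3)·1^0 + (-4)·1^1 + (3)·1^2 = -4.
  |p(1)| = 4.
Check: |p(1)| = 4 ≤ 10 = M_tri(1). ✓ Equality does not hold at z = 1 (the coefficients have mixed signs, so the terms do not all align in phase there).

M_tri(1) = 10; |p(1)| = 4; equality at z=1: no.


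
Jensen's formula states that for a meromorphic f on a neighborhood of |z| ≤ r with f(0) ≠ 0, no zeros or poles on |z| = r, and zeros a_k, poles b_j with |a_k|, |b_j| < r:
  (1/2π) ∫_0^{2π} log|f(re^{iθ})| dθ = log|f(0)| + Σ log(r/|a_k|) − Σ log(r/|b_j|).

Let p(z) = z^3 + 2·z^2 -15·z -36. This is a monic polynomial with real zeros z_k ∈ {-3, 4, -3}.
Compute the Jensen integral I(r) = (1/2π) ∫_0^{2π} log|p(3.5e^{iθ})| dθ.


Zeros: -3, -3, 4; r = 3.5.
Inside |z| < r: -3, -3. Outside (|z| ≥ r): 4.
p(0) = -36, so log|p(0)| = log(36) = 3.5835.
Apply Jensen: I(r) = log|p(0)| + Σ_k log(r/|z_k|), summed over zeros inside |z| < r.
  log(r/|z_k|) for z_k = -3: log(3.5/3) = 0.1542
  log(r/|z_k|) for z_k = -3: log(3.5/3) = 0.1542
  Outside zeros (4) contribute nothing to the Jensen sum.
Sum over inside zeros: 0.3083.
I(r) = log|p(0)| + (inside sum) = 3.5835 + 0.3083 = 3.8918.
Note: since some zeros are outside |z| ≤ r, the simplified n·log(r) form does NOT apply — only the inside zeros contribute.

I(r) ≈ 3.8918.


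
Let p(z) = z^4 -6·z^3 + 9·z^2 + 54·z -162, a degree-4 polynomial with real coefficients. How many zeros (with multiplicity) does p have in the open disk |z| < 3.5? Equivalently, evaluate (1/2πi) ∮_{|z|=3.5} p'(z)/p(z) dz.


The zeros of p are: (3 + 3i), (3 - 3i), 3, -3.
Their magnitudes are: 4.243, 4.243, 3, 3.
Zeros with |z| < R = 3.5: 3, -3.
Count = 2.
By the argument principle, (1/2πi) ∮_{|z|=R} p'(z)/p(z) dz equals exactly this count.

Number of zeros inside |z| < 3.5: 2.


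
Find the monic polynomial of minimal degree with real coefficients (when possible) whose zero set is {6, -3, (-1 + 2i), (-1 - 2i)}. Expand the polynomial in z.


The polynomial is p(z) = ∏_{α ∈ S} (z − α), where S = {6, -3, (-1 + 2i), (-1 - 2i)}.
Expanding the product yields: p(z) = z^4 -z^3 -19·z^2 -51·z -90.
Note conjugate pairs combine to real quadratics: (z − (-1+2i))(z − (-1−2i)) = z² + 2z + 5.
The resulting polynomial has degree 4 and real coefficients as required.

p(z) = z^4 -z^3 -19·z^2 -51·z -90.


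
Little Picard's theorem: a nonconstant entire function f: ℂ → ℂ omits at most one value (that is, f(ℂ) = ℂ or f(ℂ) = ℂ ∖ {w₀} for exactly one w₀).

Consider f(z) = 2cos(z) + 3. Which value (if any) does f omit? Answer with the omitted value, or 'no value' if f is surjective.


Little Picard bounds the complement of f(ℂ) to at most one point.
cos is entire and surjective onto ℂ: for every w ∈ ℂ, cos(ζ) = w has a solution ζ ∈ ℂ (e.g., via the complex inverse arccos). With ζ = z this gives z = ζ/(1). Then 2·cos(z) takes every value in 2·ℂ = ℂ, and adding 3 is a bijection of ℂ. So f is surjective and omits no value. (Note: only on the real line is cos bounded by [−1, 1].)

Omitted value: no value.


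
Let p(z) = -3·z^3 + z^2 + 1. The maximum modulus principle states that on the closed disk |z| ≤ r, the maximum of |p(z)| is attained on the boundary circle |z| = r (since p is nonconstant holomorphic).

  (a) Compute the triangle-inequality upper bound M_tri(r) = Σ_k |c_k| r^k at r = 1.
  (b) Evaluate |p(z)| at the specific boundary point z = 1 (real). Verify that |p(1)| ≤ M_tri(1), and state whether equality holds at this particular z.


Coefficients: c_0 = 1, c_1 = 0, c_2 = 1, c_3 = -3. Radius r = 1.
Part (a). Triangle bound: M_tri(r) = Σ_k |c_k| r^k
  = |1|·1^0 + |0|·1^1 + |1|·1^2 + |-3|·1^3
  = 1 + 0 + 1 + 3 = 5.
This bounds M(r) := max_{|z|=r} |p(z)| from above; equality holds iff all terms c_k z^k can be made to align in phase at a single z on |z|=r.
Part (b). At z = 1 (real, on the circle |z| = r):
  p(1) = (1)·1^0 + (0)·1^1 + (1)·1^2 + (-3)·1^3 = -1.
  |p(1)| = 1.
Check: |p(1)| = 1 ≤ 5 = M_tri(1). ✓ Equality does not hold at z = 1 (the coefficients have mixed signs, so the terms do not all align in phase there).

M_tri(1) = 5; |p(1)| = 1; equality at z=1: no.


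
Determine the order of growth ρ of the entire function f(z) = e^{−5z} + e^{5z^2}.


Each summand is entire of order 1 and 2 respectively (as in the single-exponential case). The order of a sum is at most the max of the orders, so ρ ≤ 2. For the lower bound: on |z|=r choose arg z so that 5z^2 is real positive; then |e^{5z^2}| = e^{5r^2} while |e^{-5z}| ≤ e^{5r^1} = o(e^{5r^2}). So |f| ≥ e^{5r^2}(1 − o(1)) and ρ ≥ 2. Hence ρ = max(1, 2) = 2.
Therefore ρ = 2.

Order ρ = 2.


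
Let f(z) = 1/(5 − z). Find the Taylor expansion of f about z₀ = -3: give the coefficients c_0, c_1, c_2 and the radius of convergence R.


Let w = z − z₀, so z = z₀ + w.
Then 5 − z = 5 − (z₀ + w) = (5 − z₀) − w = 8 − w.
f(z) = 1/(8 − w) = (1/(8)) · 1/(1 − w/(8)) = Σ_{n≥0} w^n / (8)^(n+1).
So c_n = 1/(8)^(n+1):
  c_0 = 1/(8)^1 = 1/8.
  c_1 = 1/(8)^2 = 1/64.
  c_2 = 1/(8)^3 = 1/512.
The series is valid for |w/d| < 1, i.e. |z − z₀| < |d|.
Radius of convergence: R = |5 − z₀| = |8| = 8 (distance from z₀ to the singularity z = 5).

c_0 = 1/8, c_1 = 1/64, c_2 = 1/512; R = 8.


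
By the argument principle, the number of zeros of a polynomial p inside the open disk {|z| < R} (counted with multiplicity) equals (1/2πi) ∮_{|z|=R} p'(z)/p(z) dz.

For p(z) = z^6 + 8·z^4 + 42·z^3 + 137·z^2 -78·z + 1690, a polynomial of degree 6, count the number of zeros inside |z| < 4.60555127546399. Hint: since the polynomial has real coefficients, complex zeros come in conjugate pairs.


The zeros of p are: (-3 + 2i), (-3 - 2i), (2 + 3i), (2 - 3i), (1 + 3i), (1 - 3i).
Their magnitudes are: 3.606, 3.606, 3.606, 3.606, 3.162, 3.162.
Zeros with |z| < R = 4.60555127546399: (-3 + 2i), (-3 - 2i), (2 + 3i), (2 - 3i), (1 + 3i), (1 - 3i).
Count = 6.
By the argument principle, (1/2πi) ∮_{|z|=R} p'(z)/p(z) dz equals exactly this count.

Number of zeros inside |z| < 4.60555127546399: 6.


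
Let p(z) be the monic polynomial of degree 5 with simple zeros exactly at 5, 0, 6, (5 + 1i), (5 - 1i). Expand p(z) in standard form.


The polynomial is p(z) = ∏_{α ∈ S} (z − α), where S = {5, 0, 6, (5 + 1i), (5 - 1i)}.
Expanding the product yields: p(z) = z^5 -21·z^4 + 166·z^3 -586·z^2 + 780·z.
Note conjugate pairs combine to real quadratics: (z − (5+1i))(z − (5−1i)) = z² − 10z + 26.
The resulting polynomial has degree 5 and real coefficients as required.

p(z) = z^5 -21·z^4 + 166·z^3 -586·z^2 + 780·z.


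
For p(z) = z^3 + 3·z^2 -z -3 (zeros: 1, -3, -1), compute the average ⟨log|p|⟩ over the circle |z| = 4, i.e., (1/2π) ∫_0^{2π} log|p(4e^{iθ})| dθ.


Zeros: -3, -1, 1; r = 4.
Inside |z| < r: -3, -1, 1. Outside (|z| ≥ r): ∅.
p(0) = -3, so log|p(0)| = log(3) = 1.0986.
Apply Jensen: I(r) = log|p(0)| + Σ_k log(r/|z_k|), summed over zeros inside |z| < r.
  log(r/|z_k|) for z_k = 1: log(4/1) = 1.3863
  log(r/|z_k|) for z_k = -3: log(4/3) = 0.2877
  log(r/|z_k|) for z_k = -1: log(4/1) = 1.3863
Sum over inside zeros: 3.0603.
I(r) = log|p(0)| + (inside sum) = 1.0986 + 3.0603 = 4.1589.
Closed form (all zeros inside, monic): I(r) = n·log(r) = 3·log(4) = 4.1589. ✓

I(r) ≈ 4.1589.


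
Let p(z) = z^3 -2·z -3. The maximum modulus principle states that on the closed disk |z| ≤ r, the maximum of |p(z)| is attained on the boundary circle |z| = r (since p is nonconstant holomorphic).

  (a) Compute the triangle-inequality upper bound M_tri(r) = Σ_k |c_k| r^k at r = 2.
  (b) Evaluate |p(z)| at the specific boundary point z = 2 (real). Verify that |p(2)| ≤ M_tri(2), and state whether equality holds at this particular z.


Coefficients: c_0 = -3, c_1 = -2, c_2 = 0, c_3 = 1. Radius r = 2.
Part (a). Triangle bound: M_tri(r) = Σ_k |c_k| r^k
  = |-3|·2^0 + |-2|·2^1 + |0|·2^2 + |1|·2^3
  = 3 + 4 + 0 + 8 = 15.
This bounds M(r) := max_{|z|=r} |p(z)| from above; equality holds iff all terms c_k z^k can be made to align in phase at a single z on |z|=r.
Part (b). At z = 2 (real, on the circle |z| = r):
  p(2) = (-3)·2^0 + (-2)·2^1 + (0)·2^2 + (1)·2^3 = 1.
  |p(2)| = 1.
Check: |p(2)| = 1 ≤ 15 = M_tri(2). ✓ Equality does not hold at z = 2 (the coefficients have mixed signs, so the terms do not all align in phase there).

M_tri(2) = 15; |p(2)| = 1; equality at z=2: no.


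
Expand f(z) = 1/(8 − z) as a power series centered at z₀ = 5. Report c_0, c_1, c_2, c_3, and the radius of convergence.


Let w = z − z₀, so z = z₀ + w.
Then 8 − z = 8 − (z₀ + w) = (8 − z₀) − w = 3 − w.
f(z) = 1/(3 − w) = (1/(3)) · 1/(1 − w/(3)) = Σ_{n≥0} w^n / (3)^(n+1).
So c_n = 1/(3)^(n+1):
  c_0 = 1/(3)^1 = 1/3.
  c_1 = 1/(3)^2 = 1/9.
  c_2 = 1/(3)^3 = 1/27.
  c_3 = 1/(3)^4 = 1/81.
The series is valid for |w/d| < 1, i.e. |z − z₀| < |d|.
Radius of convergence: R = |8 − z₀| = |3| = 3 (distance from z₀ to the singularity z = 8).

c_0 = 1/3, c_1 = 1/9, c_2 = 1/27, c_3 = 1/81; R = 3.


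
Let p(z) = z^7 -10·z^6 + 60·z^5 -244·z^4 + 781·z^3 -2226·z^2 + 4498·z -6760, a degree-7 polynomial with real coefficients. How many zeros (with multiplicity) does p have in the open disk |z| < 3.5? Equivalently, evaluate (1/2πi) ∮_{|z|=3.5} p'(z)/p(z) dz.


The zeros of p are: 4, (2 + 3i), (2 - 3i), (2 + 3i), (2 - 3i), (-1 + 3i), (-1 - 3i).
Their magnitudes are: 4, 3.606, 3.606, 3.606, 3.606, 3.162, 3.162.
Zeros with |z| < R = 3.5: (-1 + 3i), (-1 - 3i).
Count = 2.
By the argument principle, (1/2πi) ∮_{|z|=R} p'(z)/p(z) dz equals exactly this count.

Number of zeros inside |z| < 3.5: 2.


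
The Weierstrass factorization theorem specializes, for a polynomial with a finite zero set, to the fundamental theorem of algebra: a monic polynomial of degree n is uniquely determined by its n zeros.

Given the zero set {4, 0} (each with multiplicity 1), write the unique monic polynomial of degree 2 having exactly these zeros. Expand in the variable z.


The polynomial is p(z) = ∏_{α ∈ S} (z − α), where S = {4, 0}.
Expanding the product yields: p(z) = z^2 -4·z.
The resulting polynomial has degree 2 and real coefficients as required.

p(z) = z^2 -4·z.


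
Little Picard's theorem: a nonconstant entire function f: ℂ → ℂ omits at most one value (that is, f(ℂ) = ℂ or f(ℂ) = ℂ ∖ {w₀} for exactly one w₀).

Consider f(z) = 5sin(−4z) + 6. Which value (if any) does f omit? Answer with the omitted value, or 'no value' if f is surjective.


Little Picard bounds the complement of f(ℂ) to at most one point.
sin is entire and surjective onto ℂ: for every w ∈ ℂ, sin(ζ) = w has a solution ζ ∈ ℂ (e.g., via the complex inverse arcsin). With ζ = −4z this gives z = ζ/(-4). Then 5·sin(−4z) takes every value in 5·ℂ = ℂ, and adding 6 is a bijection of ℂ. So f is surjective and omits no value. (Note: only on the real line is sin bounded by [−1, 1].)

Omitted value: no value.


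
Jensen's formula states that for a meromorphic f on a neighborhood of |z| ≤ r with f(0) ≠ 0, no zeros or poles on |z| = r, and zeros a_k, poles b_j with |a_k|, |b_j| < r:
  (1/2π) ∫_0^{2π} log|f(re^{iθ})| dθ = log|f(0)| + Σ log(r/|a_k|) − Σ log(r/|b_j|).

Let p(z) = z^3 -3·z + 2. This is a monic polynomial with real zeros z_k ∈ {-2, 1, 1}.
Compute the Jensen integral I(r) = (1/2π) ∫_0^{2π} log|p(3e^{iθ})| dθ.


Zeros: -2, 1, 1; r = 3.
Inside |z| < r: -2, 1, 1. Outside (|z| ≥ r): ∅.
p(0) = 2, so log|p(0)| = log(2) = 0.6931.
Apply Jensen: I(r) = log|p(0)| + Σ_k log(r/|z_k|), summed over zeros inside |z| < r.
  log(r/|z_k|) for z_k = -2: log(3/2) = 0.4055
  log(r/|z_k|) for z_k = 1: log(3/1) = 1.0986
  log(r/|z_k|) for z_k = 1: log(3/1) = 1.0986
Sum over inside zeros: 2.6027.
I(r) = log|p(0)| + (inside sum) = 0.6931 + 2.6027 = 3.2958.
Closed form (all zeros inside, monic): I(r) = n·log(r) = 3·log(3) = 3.2958. ✓

I(r) ≈ 3.2958.
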